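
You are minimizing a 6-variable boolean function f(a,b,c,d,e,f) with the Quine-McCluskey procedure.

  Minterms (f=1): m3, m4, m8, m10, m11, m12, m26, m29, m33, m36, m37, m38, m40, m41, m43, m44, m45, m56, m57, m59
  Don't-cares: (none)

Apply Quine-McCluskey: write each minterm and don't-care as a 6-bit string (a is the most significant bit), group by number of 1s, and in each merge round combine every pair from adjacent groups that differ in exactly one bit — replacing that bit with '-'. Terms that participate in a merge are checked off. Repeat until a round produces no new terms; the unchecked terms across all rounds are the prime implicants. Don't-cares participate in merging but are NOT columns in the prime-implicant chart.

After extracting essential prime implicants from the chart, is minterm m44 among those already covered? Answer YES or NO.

YES

size-2^0 implicants → 000011(✓)  000100(✓)  001000(✓)  001010(✓)  001011(✓)  001100(✓)  011010(✓)  011101  100001(✓)  100100(✓)  100101(✓)  100110(✓)  101000(✓)  101001(✓)  101011(✓)  101100(✓)  101101(✓)  111000(✓)  111001(✓)  111011(✓)
size-2^1 implicants → -00100(✓)  -01000(✓)  -01011  -01100(✓)  0-1010  00-011  00-100(✓)  001-00(✓)  0010-0  00101-  1-1000(✓)  1-1001(✓)  1-1011(✓)  10-001(✓)  10-100(✓)  10-101(✓)  100-01(✓)  1001-0  10010-(✓)  101-00(✓)  101-01(✓)  1010-1(✓)  10100-(✓)  10110-(✓)  1110-1(✓)  11100-(✓)
size-2^2 implicants → -0-100  -01-00  1-10-1  1-100-  10--01  10-10-  101-0-
Unchecked terms (primes): -0-100, -01-00, -01011, 0-1010, 00-011, 0010-0, 00101-, 011101, 1-10-1, 1-100-, 10--01, 10-10-, 1001-0, 101-0-
Minterm coverage:
  m3 ⊆ 00-011 [E]
  m4 ⊆ -0-100 [E]
  m8 ⊆ -01-00,0010-0
  m10 ⊆ 0-1010,0010-0,00101-
  m11 ⊆ -01011,00-011,00101-
  m12 ⊆ -0-100,-01-00
  m26 ⊆ 0-1010 [E]
  m29 ⊆ 011101 [E]
  m33 ⊆ 10--01 [E]
  m36 ⊆ -0-100,10-10-,1001-0
  m37 ⊆ 10--01,10-10-
  m38 ⊆ 1001-0 [E]
  m40 ⊆ -01-00,1-100-,101-0-
  m41 ⊆ 1-10-1,1-100-,10--01,101-0-
  m43 ⊆ -01011,1-10-1
  m44 ⊆ -0-100,-01-00,10-10-,101-0-
  m45 ⊆ 10--01,10-10-,101-0-
  m56 ⊆ 1-100- [E]
  m57 ⊆ 1-10-1,1-100-
  m59 ⊆ 1-10-1 [E]
E = {-0-100, 0-1010, 00-011, 011101, 1-10-1, 1-100-, 10--01, 1001-0}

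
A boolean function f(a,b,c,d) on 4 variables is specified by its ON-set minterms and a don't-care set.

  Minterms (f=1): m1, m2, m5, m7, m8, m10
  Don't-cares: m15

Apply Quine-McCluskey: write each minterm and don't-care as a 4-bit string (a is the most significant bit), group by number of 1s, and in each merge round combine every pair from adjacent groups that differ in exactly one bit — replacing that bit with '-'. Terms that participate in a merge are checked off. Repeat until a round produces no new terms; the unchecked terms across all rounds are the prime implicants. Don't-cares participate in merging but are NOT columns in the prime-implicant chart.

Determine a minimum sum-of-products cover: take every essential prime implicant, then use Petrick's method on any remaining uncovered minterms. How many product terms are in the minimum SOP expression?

4

[col 0] 0001*, 0010*, 0101*, 0111*, 1000*, 1010*, 1111*
[col 1] -010, -111, 0-01, 01-1, 10-0
Prime implicants: -010, -111, 0-01, 01-1, 10-0
PI chart (minterm → PIs covering it):
  1 | 0-01  (sole → essential)
  2 | -010  (sole → essential)
  5 | 0-01,01-1
  7 | -111,01-1
  8 | 10-0  (sole → essential)
  10 | -010,10-0
Essential prime implicants: -010, 0-01, 10-0
Petrick residual → -111
Minimum SOP uses 4 PIs: b'cd' + bcd + a'c'd + ab'd'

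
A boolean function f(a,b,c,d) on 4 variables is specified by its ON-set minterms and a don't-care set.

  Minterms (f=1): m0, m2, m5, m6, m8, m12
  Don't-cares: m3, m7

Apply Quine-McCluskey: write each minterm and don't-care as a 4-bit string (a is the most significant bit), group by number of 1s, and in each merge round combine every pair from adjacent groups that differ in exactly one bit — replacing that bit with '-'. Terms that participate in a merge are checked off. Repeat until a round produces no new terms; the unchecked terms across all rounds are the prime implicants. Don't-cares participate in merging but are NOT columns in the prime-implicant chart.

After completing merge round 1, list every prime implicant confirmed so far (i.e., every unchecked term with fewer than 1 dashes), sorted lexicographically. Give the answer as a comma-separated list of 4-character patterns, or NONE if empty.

[col 0] 0000*, 0010*, 0011*, 0101*, 0110*, 0111*, 1000*, 1100*
[col 1] -000, 0-10*, 0-11*, 00-0, 001-*, 01-1, 011-*, 1-00
[col 2] 0-1-
Prime implicants: -000, 0-1-, 00-0, 01-1, 1-00

NONE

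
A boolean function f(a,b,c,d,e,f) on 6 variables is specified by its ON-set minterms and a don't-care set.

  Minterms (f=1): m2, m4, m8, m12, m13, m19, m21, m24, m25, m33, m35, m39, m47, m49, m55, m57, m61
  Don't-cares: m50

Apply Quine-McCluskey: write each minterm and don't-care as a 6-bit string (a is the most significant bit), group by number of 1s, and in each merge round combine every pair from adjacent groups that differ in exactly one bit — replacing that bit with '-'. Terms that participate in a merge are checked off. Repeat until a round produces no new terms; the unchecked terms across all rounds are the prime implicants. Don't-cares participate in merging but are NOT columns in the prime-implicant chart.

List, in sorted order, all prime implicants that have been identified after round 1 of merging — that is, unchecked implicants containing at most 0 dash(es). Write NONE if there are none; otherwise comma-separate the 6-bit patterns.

000010, 010011, 010101, 110010

size-2^0 implicants → 000010  000100(✓)  001000(✓)  001100(✓)  001101(✓)  010011  010101  011000(✓)  011001(✓)  100001(✓)  100011(✓)  100111(✓)  101111(✓)  110001(✓)  110010  110111(✓)  111001(✓)  111101(✓)
size-2^1 implicants → -11001  0-1000  00-100  001-00  00110-  01100-  1-0001  1-0111  10-111  100-11  1000-1  11-001  111-01
Unchecked terms (primes): -11001, 0-1000, 00-100, 000010, 001-00, 00110-, 010011, 010101, 01100-, 1-0001, 1-0111, 10-111, 100-11, 1000-1, 11-001, 110010, 111-01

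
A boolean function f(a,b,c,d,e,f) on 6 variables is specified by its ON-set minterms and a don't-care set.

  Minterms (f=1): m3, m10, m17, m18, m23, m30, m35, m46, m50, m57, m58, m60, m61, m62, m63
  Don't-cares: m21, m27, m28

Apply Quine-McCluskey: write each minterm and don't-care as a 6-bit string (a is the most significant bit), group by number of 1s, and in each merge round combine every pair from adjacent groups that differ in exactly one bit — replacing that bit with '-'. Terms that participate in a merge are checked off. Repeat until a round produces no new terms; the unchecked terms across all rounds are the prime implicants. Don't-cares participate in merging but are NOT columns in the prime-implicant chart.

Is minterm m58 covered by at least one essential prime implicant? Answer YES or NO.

NO

Round 0: 000011✓ 001010 010001✓ 010010✓ 010101✓ 010111✓ 011011 011100✓ 011110✓ 100011✓ 101110✓ 110010✓ 111001✓ 111010✓ 111100✓ 111101✓ 111110✓ 111111✓
Round 1: -00011 -10010 -11100✓ -11110✓ 010-01 0101-1 0111-0✓ 1-1110 11-010 111-01 111-10 1111-0✓ 1111-1✓ 11110-✓ 11111-✓
Round 2: -111-0 1111--
PIs = {-00011, -10010, -111-0, 001010, 010-01, 0101-1, 011011, 1-1110, 11-010, 111-01, 111-10, 1111--}
Coverage chart:
  m3: -00011 ←essential
  m10: 001010 ←essential
  m17: 010-01 ←essential
  m18: -10010 ←essential
  m23: 0101-1 ←essential
  m30: -111-0 ←essential
  m35: -00011 ←essential
  m46: 1-1110 ←essential
  m50: -10010,11-010
  m57: 111-01 ←essential
  m58: 11-010,111-10
  m60: -111-0,1111--
  m61: 111-01,1111--
  m62: -111-0,1-1110,111-10,1111--
  m63: 1111-- ←essential
Essential: -00011, -10010, -111-0, 001010, 010-01, 0101-1, 1-1110, 111-01, 1111--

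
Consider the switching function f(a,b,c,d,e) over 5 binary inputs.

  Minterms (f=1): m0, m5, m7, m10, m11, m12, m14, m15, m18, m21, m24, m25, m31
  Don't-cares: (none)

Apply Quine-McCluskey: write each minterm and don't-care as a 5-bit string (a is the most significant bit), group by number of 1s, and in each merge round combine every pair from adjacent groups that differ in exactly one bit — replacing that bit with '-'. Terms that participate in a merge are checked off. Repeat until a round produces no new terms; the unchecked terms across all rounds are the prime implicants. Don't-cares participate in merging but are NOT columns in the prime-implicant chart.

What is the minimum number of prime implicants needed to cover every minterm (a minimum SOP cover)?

8

size-2^0 implicants → 00000  00101(✓)  00111(✓)  01010(✓)  01011(✓)  01100(✓)  01110(✓)  01111(✓)  10010  10101(✓)  11000(✓)  11001(✓)  11111(✓)
size-2^1 implicants → -0101  -1111  0-111  001-1  01-10(✓)  01-11(✓)  0101-(✓)  011-0  0111-(✓)  1100-
size-2^2 implicants → 01-1-
Unchecked terms (primes): -0101, -1111, 0-111, 00000, 001-1, 01-1-, 011-0, 10010, 1100-
Minterm coverage:
  m0 ⊆ 00000 [E]
  m5 ⊆ -0101,001-1
  m7 ⊆ 0-111,001-1
  m10 ⊆ 01-1- [E]
  m11 ⊆ 01-1- [E]
  m12 ⊆ 011-0 [E]
  m14 ⊆ 01-1-,011-0
  m15 ⊆ -1111,0-111,01-1-
  m18 ⊆ 10010 [E]
  m21 ⊆ -0101 [E]
  m24 ⊆ 1100- [E]
  m25 ⊆ 1100- [E]
  m31 ⊆ -1111 [E]
E = {-0101, -1111, 00000, 01-1-, 011-0, 10010, 1100-}
Petrick residual → 0-111
Cover = b'cd'e + bcde + a'cde + a'b'c'd'e' + a'bd + a'bce' + ab'c'de' + abc'd'  |cover|=8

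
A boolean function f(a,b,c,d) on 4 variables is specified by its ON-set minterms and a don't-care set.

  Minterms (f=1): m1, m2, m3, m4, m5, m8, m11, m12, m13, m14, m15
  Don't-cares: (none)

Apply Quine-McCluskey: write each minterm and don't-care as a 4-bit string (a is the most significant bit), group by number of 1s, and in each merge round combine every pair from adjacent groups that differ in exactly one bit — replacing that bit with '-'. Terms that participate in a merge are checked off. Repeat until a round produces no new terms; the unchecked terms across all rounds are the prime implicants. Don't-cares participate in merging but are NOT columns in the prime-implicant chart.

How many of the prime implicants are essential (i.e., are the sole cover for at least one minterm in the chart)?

4

Round 0: 0001✓ 0010✓ 0011✓ 0100✓ 0101✓ 1000✓ 1011✓ 1100✓ 1101✓ 1110✓ 1111✓
Round 1: -011 -100✓ -101✓ 0-01 00-1 001- 010-✓ 1-00 1-11 11-0✓ 11-1✓ 110-✓ 111-✓
Round 2: -10- 11--
PIs = {-011, -10-, 0-01, 00-1, 001-, 1-00, 1-11, 11--}
Coverage chart:
  m1: 0-01,00-1
  m2: 001- ←essential
  m3: -011,00-1,001-
  m4: -10- ←essential
  m5: -10-,0-01
  m8: 1-00 ←essential
  m11: -011,1-11
  m12: -10-,1-00,11--
  m13: -10-,11--
  m14: 11-- ←essential
  m15: 1-11,11--
Essential: -10-, 001-, 1-00, 11--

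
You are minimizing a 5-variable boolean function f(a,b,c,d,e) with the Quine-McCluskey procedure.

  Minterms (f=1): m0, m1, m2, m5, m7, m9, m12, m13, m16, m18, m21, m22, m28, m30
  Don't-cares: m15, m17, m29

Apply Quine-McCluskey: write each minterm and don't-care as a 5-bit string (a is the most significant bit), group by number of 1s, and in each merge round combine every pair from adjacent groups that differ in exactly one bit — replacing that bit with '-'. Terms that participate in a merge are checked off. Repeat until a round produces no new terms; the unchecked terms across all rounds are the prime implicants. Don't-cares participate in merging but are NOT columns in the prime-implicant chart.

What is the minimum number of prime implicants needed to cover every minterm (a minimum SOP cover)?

6

[col 0] 00000*, 00001*, 00010*, 00101*, 00111*, 01001*, 01100*, 01101*, 01111*, 10000*, 10001*, 10010*, 10101*, 10110*, 11100*, 11101*, 11110*
[col 1] -0000*, -0001*, -0010*, -0101*, -1100*, -1101*, 0-001*, 0-101*, 0-111*, 00-01*, 000-0*, 0000-*, 001-1*, 01-01*, 011-1*, 0110-*, 1-101*, 1-110, 10-01*, 10-10, 100-0*, 1000-*, 111-0, 1110-*
[col 2] --101, -0-01, -00-0, -000-, -110-, 0--01, 0-1-1
Prime implicants: --101, -0-01, -00-0, -000-, -110-, 0--01, 0-1-1, 1-110, 10-10, 111-0
PI chart (minterm → PIs covering it):
  0 | -00-0,-000-
  1 | -0-01,-000-,0--01
  2 | -00-0  (sole → essential)
  5 | --101,-0-01,0--01,0-1-1
  7 | 0-1-1  (sole → essential)
  9 | 0--01  (sole → essential)
  12 | -110-  (sole → essential)
  13 | --101,-110-,0--01,0-1-1
  16 | -00-0,-000-
  18 | -00-0,10-10
  21 | --101,-0-01
  22 | 1-110,10-10
  28 | -110-,111-0
  30 | 1-110,111-0
Essential prime implicants: -00-0, -110-, 0--01, 0-1-1
Petrick residual → --101, 1-110
Minimum SOP uses 6 PIs: cd'e + b'c'e' + bcd' + a'd'e + a'ce + acde'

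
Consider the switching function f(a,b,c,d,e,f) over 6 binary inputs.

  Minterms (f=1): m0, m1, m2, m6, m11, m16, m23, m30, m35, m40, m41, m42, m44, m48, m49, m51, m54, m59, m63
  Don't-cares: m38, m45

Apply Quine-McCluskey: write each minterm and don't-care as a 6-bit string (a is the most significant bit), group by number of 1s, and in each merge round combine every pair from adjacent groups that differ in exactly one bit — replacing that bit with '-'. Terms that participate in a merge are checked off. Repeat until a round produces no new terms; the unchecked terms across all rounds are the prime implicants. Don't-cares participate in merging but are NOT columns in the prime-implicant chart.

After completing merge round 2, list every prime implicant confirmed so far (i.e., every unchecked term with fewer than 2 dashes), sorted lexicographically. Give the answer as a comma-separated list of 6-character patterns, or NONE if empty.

-00110, -10000, 0-0000, 000-10, 0000-0, 00000-, 001011, 010111, 011110, 1-0011, 1-0110, 1010-0, 11-011, 1100-1, 11000-, 111-11

[col 0] 000000*, 000001*, 000010*, 000110*, 001011, 010000*, 010111, 011110, 100011*, 100110*, 101000*, 101001*, 101010*, 101100*, 101101*, 110000*, 110001*, 110011*, 110110*, 111011*, 111111*
[col 1] -00110, -10000, 0-0000, 000-10, 0000-0, 00000-, 1-0011, 1-0110, 101-00*, 101-01*, 1010-0, 10100-*, 10110-*, 11-011, 1100-1, 11000-, 111-11
[col 2] 101-0-
Prime implicants: -00110, -10000, 0-0000, 000-10, 0000-0, 00000-, 001011, 010111, 011110, 1-0011, 1-0110, 101-0-, 1010-0, 11-011, 1100-1, 11000-, 111-11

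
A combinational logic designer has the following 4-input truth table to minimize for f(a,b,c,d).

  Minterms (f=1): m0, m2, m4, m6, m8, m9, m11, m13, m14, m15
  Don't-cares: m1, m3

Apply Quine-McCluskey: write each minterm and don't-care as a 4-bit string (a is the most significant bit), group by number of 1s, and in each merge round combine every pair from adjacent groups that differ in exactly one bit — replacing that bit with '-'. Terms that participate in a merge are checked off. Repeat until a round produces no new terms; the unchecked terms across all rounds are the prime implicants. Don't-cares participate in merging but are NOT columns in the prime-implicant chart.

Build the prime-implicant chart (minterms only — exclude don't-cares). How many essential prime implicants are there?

Round 0: 0000✓ 0001✓ 0010✓ 0011✓ 0100✓ 0110✓ 1000✓ 1001✓ 1011✓ 1101✓ 1110✓ 1111✓
Round 1: -000✓ -001✓ -011✓ -110 0-00✓ 0-10✓ 00-0✓ 00-1✓ 000-✓ 001-✓ 01-0✓ 1-01✓ 1-11✓ 10-1✓ 100-✓ 11-1✓ 111-
Round 2: -0-1 -00- 0--0 00-- 1--1
PIs = {-0-1, -00-, -110, 0--0, 00--, 1--1, 111-}
Coverage chart:
  m0: -00-,0--0,00--
  m2: 0--0,00--
  m4: 0--0 ←essential
  m6: -110,0--0
  m8: -00- ←essential
  m9: -0-1,-00-,1--1
  m11: -0-1,1--1
  m13: 1--1 ←essential
  m14: -110,111-
  m15: 1--1,111-
Essential: -00-, 0--0, 1--1

3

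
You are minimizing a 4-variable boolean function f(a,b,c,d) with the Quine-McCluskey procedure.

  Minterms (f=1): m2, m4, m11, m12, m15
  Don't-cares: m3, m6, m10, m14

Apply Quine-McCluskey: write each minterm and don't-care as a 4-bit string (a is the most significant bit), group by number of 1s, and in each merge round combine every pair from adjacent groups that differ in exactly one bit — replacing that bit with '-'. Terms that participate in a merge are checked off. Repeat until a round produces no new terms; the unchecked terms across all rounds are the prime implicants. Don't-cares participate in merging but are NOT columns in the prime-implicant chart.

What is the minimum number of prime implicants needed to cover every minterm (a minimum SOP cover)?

size-2^0 implicants → 0010(✓)  0011(✓)  0100(✓)  0110(✓)  1010(✓)  1011(✓)  1100(✓)  1110(✓)  1111(✓)
size-2^1 implicants → -010(✓)  -011(✓)  -100(✓)  -110(✓)  0-10(✓)  001-(✓)  01-0(✓)  1-10(✓)  1-11(✓)  101-(✓)  11-0(✓)  111-(✓)
size-2^2 implicants → --10  -01-  -1-0  1-1-
Unchecked terms (primes): --10, -01-, -1-0, 1-1-
Minterm coverage:
  m2 ⊆ --10,-01-
  m4 ⊆ -1-0 [E]
  m11 ⊆ -01-,1-1-
  m12 ⊆ -1-0 [E]
  m15 ⊆ 1-1- [E]
E = {-1-0, 1-1-}
Petrick residual → --10
Cover = cd' + bd' + ac  |cover|=3

3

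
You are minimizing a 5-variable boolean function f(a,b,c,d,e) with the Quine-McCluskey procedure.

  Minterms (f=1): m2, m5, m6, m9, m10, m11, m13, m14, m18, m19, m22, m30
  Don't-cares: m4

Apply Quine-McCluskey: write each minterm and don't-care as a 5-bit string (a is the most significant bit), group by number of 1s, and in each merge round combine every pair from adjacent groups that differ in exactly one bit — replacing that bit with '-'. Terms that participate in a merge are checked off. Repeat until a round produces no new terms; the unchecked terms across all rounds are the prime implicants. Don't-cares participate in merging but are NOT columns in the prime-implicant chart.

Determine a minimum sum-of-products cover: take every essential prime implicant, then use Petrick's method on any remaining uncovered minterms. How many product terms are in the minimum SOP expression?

5

Round 0: 00010✓ 00100✓ 00101✓ 00110✓ 01001✓ 01010✓ 01011✓ 01101✓ 01110✓ 10010✓ 10011✓ 10110✓ 11110✓
Round 1: -0010✓ -0110✓ -1110✓ 0-010✓ 0-101 0-110✓ 00-10✓ 001-0 0010- 01-01 01-10✓ 010-1 0101- 1-110✓ 10-10✓ 1001-
Round 2: --110 -0-10 0--10
PIs = {--110, -0-10, 0--10, 0-101, 001-0, 0010-, 01-01, 010-1, 0101-, 1001-}
Coverage chart:
  m2: -0-10,0--10
  m5: 0-101,0010-
  m6: --110,-0-10,0--10,001-0
  m9: 01-01,010-1
  m10: 0--10,0101-
  m11: 010-1,0101-
  m13: 0-101,01-01
  m14: --110,0--10
  m18: -0-10,1001-
  m19: 1001- ←essential
  m22: --110,-0-10
  m30: --110 ←essential
Essential: --110, 1001-
Petrick residual → 0--10, 0-101, 010-1
Min cover (5 terms): cde' + a'de' + a'cd'e + a'bc'e + ab'c'd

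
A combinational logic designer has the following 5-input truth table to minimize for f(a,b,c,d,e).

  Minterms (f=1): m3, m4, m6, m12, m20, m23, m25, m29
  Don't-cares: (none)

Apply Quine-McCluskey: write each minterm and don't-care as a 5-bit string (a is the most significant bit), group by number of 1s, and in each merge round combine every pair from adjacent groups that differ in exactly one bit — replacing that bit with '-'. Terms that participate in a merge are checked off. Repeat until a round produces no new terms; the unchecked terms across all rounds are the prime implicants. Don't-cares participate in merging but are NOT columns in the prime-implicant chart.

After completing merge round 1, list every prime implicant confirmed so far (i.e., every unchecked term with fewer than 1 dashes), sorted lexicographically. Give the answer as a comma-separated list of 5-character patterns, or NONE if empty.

00011, 10111

Round 0: 00011 00100✓ 00110✓ 01100✓ 10100✓ 10111 11001✓ 11101✓
Round 1: -0100 0-100 001-0 11-01
PIs = {-0100, 0-100, 00011, 001-0, 10111, 11-01}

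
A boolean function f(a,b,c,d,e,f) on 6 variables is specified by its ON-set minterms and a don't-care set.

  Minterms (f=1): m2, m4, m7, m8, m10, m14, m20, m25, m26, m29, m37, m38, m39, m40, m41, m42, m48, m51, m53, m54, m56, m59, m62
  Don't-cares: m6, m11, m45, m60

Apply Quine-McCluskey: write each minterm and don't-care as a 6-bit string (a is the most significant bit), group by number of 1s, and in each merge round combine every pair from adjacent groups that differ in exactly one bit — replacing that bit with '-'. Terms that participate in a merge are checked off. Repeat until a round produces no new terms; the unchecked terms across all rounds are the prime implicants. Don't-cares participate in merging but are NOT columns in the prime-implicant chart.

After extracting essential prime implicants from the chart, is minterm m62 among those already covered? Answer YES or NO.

NO

[col 0] 000010*, 000100*, 000110*, 000111*, 001000*, 001010*, 001011*, 001110*, 010100*, 011001*, 011010*, 011101*, 100101*, 100110*, 100111*, 101000*, 101001*, 101010*, 101101*, 110000*, 110011*, 110101*, 110110*, 111000*, 111011*, 111100*, 111110*
[col 1] -00110*, -00111*, -01000*, -01010*, 0-0100, 0-1010, 00-010*, 00-110*, 000-10*, 0001-0, 00011-*, 001-10*, 0010-0*, 00101-, 011-01, 1-0101, 1-0110, 1-1000, 10-101, 1001-1, 10011-*, 101-01, 1010-0*, 10100-, 11-000, 11-011, 11-110, 111-00, 1111-0
[col 2] -0011-, -010-0, 00--10
Prime implicants: -0011-, -010-0, 0-0100, 0-1010, 00--10, 0001-0, 00101-, 011-01, 1-0101, 1-0110, 1-1000, 10-101, 1001-1, 101-01, 10100-, 11-000, 11-011, 11-110, 111-00, 1111-0
PI chart (minterm → PIs covering it):
  2 | 00--10  (sole → essential)
  4 | 0-0100,0001-0
  7 | -0011-  (sole → essential)
  8 | -010-0  (sole → essential)
  10 | -010-0,0-1010,00--10,00101-
  14 | 00--10  (sole → essential)
  20 | 0-0100  (sole → essential)
  25 | 011-01  (sole → essential)
  26 | 0-1010  (sole → essential)
  29 | 011-01  (sole → essential)
  37 | 1-0101,10-101,1001-1
  38 | -0011-,1-0110
  39 | -0011-,1001-1
  40 | -010-0,1-1000,10100-
  41 | 101-01,10100-
  42 | -010-0  (sole → essential)
  48 | 11-000  (sole → essential)
  51 | 11-011  (sole → essential)
  53 | 1-0101  (sole → essential)
  54 | 1-0110,11-110
  56 | 1-1000,11-000,111-00
  59 | 11-011  (sole → essential)
  62 | 11-110,1111-0
Essential prime implicants: -0011-, -010-0, 0-0100, 0-1010, 00--10, 011-01, 1-0101, 11-000, 11-011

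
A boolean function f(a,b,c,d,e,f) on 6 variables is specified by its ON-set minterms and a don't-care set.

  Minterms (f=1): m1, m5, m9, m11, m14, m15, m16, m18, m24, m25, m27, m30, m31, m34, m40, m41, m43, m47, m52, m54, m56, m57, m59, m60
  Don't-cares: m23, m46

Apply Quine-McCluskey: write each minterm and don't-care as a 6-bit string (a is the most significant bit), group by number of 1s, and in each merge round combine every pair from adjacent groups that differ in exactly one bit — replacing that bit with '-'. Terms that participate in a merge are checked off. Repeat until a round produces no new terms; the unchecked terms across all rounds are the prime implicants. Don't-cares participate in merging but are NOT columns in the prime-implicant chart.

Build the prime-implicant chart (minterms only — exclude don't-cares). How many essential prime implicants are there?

size-2^0 implicants → 000001(✓)  000101(✓)  001001(✓)  001011(✓)  001110(✓)  001111(✓)  010000(✓)  010010(✓)  010111(✓)  011000(✓)  011001(✓)  011011(✓)  011110(✓)  011111(✓)  100010  101000(✓)  101001(✓)  101011(✓)  101110(✓)  101111(✓)  110100(✓)  110110(✓)  111000(✓)  111001(✓)  111011(✓)  111100(✓)
size-2^1 implicants → -01001(✓)  -01011(✓)  -01110(✓)  -01111(✓)  -11000(✓)  -11001(✓)  -11011(✓)  0-1001(✓)  0-1011(✓)  0-1110(✓)  0-1111(✓)  00-001  000-01  001-11(✓)  0010-1(✓)  00111-(✓)  01-000  01-111  0100-0  011-11(✓)  0110-1(✓)  01100-(✓)  01111-(✓)  1-1000(✓)  1-1001(✓)  1-1011(✓)  101-11(✓)  1010-1(✓)  10100-(✓)  10111-(✓)  11-100  1101-0  111-00  1110-1(✓)  11100-(✓)
size-2^2 implicants → --1001(✓)  --1011(✓)  -01-11  -010-1(✓)  -0111-  -110-1(✓)  -1100-  0-1-11  0-10-1(✓)  0-111-  1-10-1(✓)  1-100-
size-2^3 implicants → --10-1
Unchecked terms (primes): --10-1, -01-11, -0111-, -1100-, 0-1-11, 0-111-, 00-001, 000-01, 01-000, 01-111, 0100-0, 1-100-, 100010, 11-100, 1101-0, 111-00
Minterm coverage:
  m1 ⊆ 00-001,000-01
  m5 ⊆ 000-01 [E]
  m9 ⊆ --10-1,00-001
  m11 ⊆ --10-1,-01-11,0-1-11
  m14 ⊆ -0111-,0-111-
  m15 ⊆ -01-11,-0111-,0-1-11,0-111-
  m16 ⊆ 01-000,0100-0
  m18 ⊆ 0100-0 [E]
  m24 ⊆ -1100-,01-000
  m25 ⊆ --10-1,-1100-
  m27 ⊆ --10-1,0-1-11
  m30 ⊆ 0-111- [E]
  m31 ⊆ 0-1-11,0-111-,01-111
  m34 ⊆ 100010 [E]
  m40 ⊆ 1-100- [E]
  m41 ⊆ --10-1,1-100-
  m43 ⊆ --10-1,-01-11
  m47 ⊆ -01-11,-0111-
  m52 ⊆ 11-100,1101-0
  m54 ⊆ 1101-0 [E]
  m56 ⊆ -1100-,1-100-,111-00
  m57 ⊆ --10-1,-1100-,1-100-
  m59 ⊆ --10-1 [E]
  m60 ⊆ 11-100,111-00
E = {--10-1, 0-111-, 000-01, 0100-0, 1-100-, 100010, 1101-0}

7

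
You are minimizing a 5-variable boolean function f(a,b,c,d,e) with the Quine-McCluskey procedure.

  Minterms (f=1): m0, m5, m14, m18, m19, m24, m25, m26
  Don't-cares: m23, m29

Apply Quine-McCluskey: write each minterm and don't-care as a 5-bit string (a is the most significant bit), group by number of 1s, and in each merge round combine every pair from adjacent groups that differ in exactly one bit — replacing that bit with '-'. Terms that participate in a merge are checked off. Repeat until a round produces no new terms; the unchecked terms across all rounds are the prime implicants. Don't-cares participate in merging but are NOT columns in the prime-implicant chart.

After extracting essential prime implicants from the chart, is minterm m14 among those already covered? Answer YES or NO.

size-2^0 implicants → 00000  00101  01110  10010(✓)  10011(✓)  10111(✓)  11000(✓)  11001(✓)  11010(✓)  11101(✓)
size-2^1 implicants → 1-010  10-11  1001-  11-01  110-0  1100-
Unchecked terms (primes): 00000, 00101, 01110, 1-010, 10-11, 1001-, 11-01, 110-0, 1100-
Minterm coverage:
  m0 ⊆ 00000 [E]
  m5 ⊆ 00101 [E]
  m14 ⊆ 01110 [E]
  m18 ⊆ 1-010,1001-
  m19 ⊆ 10-11,1001-
  m24 ⊆ 110-0,1100-
  m25 ⊆ 11-01,1100-
  m26 ⊆ 1-010,110-0
E = {00000, 00101, 01110}

YES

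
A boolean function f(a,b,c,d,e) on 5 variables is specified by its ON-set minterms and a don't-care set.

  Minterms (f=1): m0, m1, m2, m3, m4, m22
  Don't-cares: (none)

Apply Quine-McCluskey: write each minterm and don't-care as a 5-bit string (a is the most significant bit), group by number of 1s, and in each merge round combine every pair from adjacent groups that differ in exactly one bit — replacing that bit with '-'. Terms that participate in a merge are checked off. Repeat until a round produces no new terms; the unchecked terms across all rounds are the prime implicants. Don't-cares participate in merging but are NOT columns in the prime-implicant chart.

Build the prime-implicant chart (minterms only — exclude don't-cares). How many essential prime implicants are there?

3

[col 0] 00000*, 00001*, 00010*, 00011*, 00100*, 10110
[col 1] 00-00, 000-0*, 000-1*, 0000-*, 0001-*
[col 2] 000--
Prime implicants: 00-00, 000--, 10110
PI chart (minterm → PIs covering it):
  0 | 00-00,000--
  1 | 000--  (sole → essential)
  2 | 000--  (sole → essential)
  3 | 000--  (sole → essential)
  4 | 00-00  (sole → essential)
  22 | 10110  (sole → essential)
Essential prime implicants: 00-00, 000--, 10110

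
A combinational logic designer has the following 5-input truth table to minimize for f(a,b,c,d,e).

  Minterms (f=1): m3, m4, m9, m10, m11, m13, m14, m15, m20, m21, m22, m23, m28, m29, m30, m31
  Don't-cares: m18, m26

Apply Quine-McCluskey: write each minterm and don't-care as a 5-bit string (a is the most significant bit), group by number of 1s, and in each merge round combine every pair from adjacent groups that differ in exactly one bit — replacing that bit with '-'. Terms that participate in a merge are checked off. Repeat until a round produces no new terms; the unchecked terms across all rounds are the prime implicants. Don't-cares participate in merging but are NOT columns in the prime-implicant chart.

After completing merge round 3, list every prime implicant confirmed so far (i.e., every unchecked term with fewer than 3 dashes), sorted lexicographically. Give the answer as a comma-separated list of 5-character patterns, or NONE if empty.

-0100, -1-10, -11-1, -111-, 0-011, 01--1, 01-1-, 1--10

size-2^0 implicants → 00011(✓)  00100(✓)  01001(✓)  01010(✓)  01011(✓)  01101(✓)  01110(✓)  01111(✓)  10010(✓)  10100(✓)  10101(✓)  10110(✓)  10111(✓)  11010(✓)  11100(✓)  11101(✓)  11110(✓)  11111(✓)
size-2^1 implicants → -0100  -1010(✓)  -1101(✓)  -1110(✓)  -1111(✓)  0-011  01-01(✓)  01-10(✓)  01-11(✓)  010-1(✓)  0101-(✓)  011-1(✓)  0111-(✓)  1-010(✓)  1-100(✓)  1-101(✓)  1-110(✓)  1-111(✓)  10-10(✓)  101-0(✓)  101-1(✓)  1010-(✓)  1011-(✓)  11-10(✓)  111-0(✓)  111-1(✓)  1110-(✓)  1111-(✓)
size-2^2 implicants → -1-10  -11-1  -111-  01--1  01-1-  1--10  1-1-0(✓)  1-1-1(✓)  1-10-(✓)  1-11-(✓)  101--(✓)  111--(✓)
size-2^3 implicants → 1-1--
Unchecked terms (primes): -0100, -1-10, -11-1, -111-, 0-011, 01--1, 01-1-, 1--10, 1-1--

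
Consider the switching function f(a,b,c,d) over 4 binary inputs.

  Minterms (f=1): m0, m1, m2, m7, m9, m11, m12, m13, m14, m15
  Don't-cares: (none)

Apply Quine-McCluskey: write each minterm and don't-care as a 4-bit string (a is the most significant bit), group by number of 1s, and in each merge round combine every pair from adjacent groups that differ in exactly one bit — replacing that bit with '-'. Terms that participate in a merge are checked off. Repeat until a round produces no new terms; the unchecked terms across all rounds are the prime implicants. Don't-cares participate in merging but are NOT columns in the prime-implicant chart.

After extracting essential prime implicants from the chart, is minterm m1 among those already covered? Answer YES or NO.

size-2^0 implicants → 0000(✓)  0001(✓)  0010(✓)  0111(✓)  1001(✓)  1011(✓)  1100(✓)  1101(✓)  1110(✓)  1111(✓)
size-2^1 implicants → -001  -111  00-0  000-  1-01(✓)  1-11(✓)  10-1(✓)  11-0(✓)  11-1(✓)  110-(✓)  111-(✓)
size-2^2 implicants → 1--1  11--
Unchecked terms (primes): -001, -111, 00-0, 000-, 1--1, 11--
Minterm coverage:
  m0 ⊆ 00-0,000-
  m1 ⊆ -001,000-
  m2 ⊆ 00-0 [E]
  m7 ⊆ -111 [E]
  m9 ⊆ -001,1--1
  m11 ⊆ 1--1 [E]
  m12 ⊆ 11-- [E]
  m13 ⊆ 1--1,11--
  m14 ⊆ 11-- [E]
  m15 ⊆ -111,1--1,11--
E = {-111, 00-0, 1--1, 11--}

NO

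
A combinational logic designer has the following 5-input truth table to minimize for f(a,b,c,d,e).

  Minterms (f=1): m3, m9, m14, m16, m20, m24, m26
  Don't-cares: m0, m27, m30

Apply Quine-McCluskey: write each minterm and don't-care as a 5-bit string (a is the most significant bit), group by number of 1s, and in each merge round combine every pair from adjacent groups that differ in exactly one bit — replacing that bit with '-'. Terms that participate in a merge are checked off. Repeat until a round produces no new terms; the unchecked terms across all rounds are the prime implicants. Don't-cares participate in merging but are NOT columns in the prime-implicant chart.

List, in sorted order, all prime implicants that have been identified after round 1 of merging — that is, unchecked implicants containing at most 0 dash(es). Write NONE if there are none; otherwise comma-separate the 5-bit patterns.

Round 0: 00000✓ 00011 01001 01110✓ 10000✓ 10100✓ 11000✓ 11010✓ 11011✓ 11110✓
Round 1: -0000 -1110 1-000 10-00 11-10 110-0 1101-
PIs = {-0000, -1110, 00011, 01001, 1-000, 10-00, 11-10, 110-0, 1101-}

00011, 01001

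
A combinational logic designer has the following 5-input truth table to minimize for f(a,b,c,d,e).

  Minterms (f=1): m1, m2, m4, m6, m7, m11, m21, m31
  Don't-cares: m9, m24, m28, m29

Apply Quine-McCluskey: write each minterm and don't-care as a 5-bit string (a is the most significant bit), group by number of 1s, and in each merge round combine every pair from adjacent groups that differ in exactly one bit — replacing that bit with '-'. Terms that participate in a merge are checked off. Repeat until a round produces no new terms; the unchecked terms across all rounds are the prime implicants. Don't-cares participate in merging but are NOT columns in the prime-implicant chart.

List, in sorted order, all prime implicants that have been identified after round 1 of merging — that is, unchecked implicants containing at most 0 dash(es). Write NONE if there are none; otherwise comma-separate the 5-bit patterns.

NONE

[col 0] 00001*, 00010*, 00100*, 00110*, 00111*, 01001*, 01011*, 10101*, 11000*, 11100*, 11101*, 11111*
[col 1] 0-001, 00-10, 001-0, 0011-, 010-1, 1-101, 11-00, 111-1, 1110-
Prime implicants: 0-001, 00-10, 001-0, 0011-, 010-1, 1-101, 11-00, 111-1, 1110-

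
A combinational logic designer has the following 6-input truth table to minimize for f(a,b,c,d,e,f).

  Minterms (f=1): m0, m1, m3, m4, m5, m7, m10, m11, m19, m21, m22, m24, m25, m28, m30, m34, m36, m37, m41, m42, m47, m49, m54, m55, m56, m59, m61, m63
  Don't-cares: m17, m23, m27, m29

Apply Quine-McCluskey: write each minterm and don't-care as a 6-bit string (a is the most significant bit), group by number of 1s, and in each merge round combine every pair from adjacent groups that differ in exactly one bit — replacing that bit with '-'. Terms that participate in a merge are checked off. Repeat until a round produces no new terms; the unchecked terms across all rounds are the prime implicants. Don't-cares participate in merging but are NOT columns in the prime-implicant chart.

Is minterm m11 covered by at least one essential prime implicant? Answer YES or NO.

NO

Round 0: 000000✓ 000001✓ 000011✓ 000100✓ 000101✓ 000111✓ 001010✓ 001011✓ 010001✓ 010011✓ 010101✓ 010110✓ 010111✓ 011000✓ 011001✓ 011011✓ 011100✓ 011101✓ 011110✓ 100010✓ 100100✓ 100101✓ 101001 101010✓ 101111✓ 110001✓ 110110✓ 110111✓ 111000✓ 111011✓ 111101✓ 111111✓
Round 1: -00100✓ -00101✓ -01010 -10001 -10110✓ -10111✓ -11000 -11011 -11101 0-0001✓ 0-0011✓ 0-0101✓ 0-0111✓ 0-1011✓ 00-011✓ 000-00✓ 000-01✓ 000-11✓ 0000-1✓ 00000-✓ 0001-1✓ 00010-✓ 00101- 01-001✓ 01-011✓ 01-101✓ 01-110 010-01✓ 010-11✓ 0100-1✓ 0101-1✓ 01011-✓ 011-00✓ 011-01✓ 0110-1✓ 01100-✓ 0111-0 01110-✓ 1-1111 10-010 10010-✓ 11-111 11011-✓ 111-11 1111-1
Round 2: -0010- -1011- 0--011 0-0-01✓ 0-0-11✓ 0-00-1✓ 0-01-1✓ 000--1✓ 000-0- 01--01 01-0-1 010--1✓ 011-0-
Round 3: 0-0--1
PIs = {-0010-, -01010, -10001, -1011-, -11000, -11011, -11101, 0--011, 0-0--1, 000-0-, 00101-, 01--01, 01-0-1, 01-110, 011-0-, 0111-0, 1-1111, 10-010, 101001, 11-111, 111-11, 1111-1}
Coverage chart:
  m0: 000-0- ←essential
  m1: 0-0--1,000-0-
  m3: 0--011,0-0--1
  m4: -0010-,000-0-
  m5: -0010-,0-0--1,000-0-
  m7: 0-0--1 ←essential
  m10: -01010,00101-
  m11: 0--011,00101-
  m19: 0--011,0-0--1,01-0-1
  m21: 0-0--1,01--01
  m22: -1011-,01-110
  m24: -11000,011-0-
  m25: 01--01,01-0-1,011-0-
  m28: 011-0-,0111-0
  m30: 01-110,0111-0
  m34: 10-010 ←essential
  m36: -0010- ←essential
  m37: -0010- ←essential
  m41: 101001 ←essential
  m42: -01010,10-010
  m47: 1-1111 ←essential
  m49: -10001 ←essential
  m54: -1011- ←essential
  m55: -1011-,11-111
  m56: -11000 ←essential
  m59: -11011,111-11
  m61: -11101,1111-1
  m63: 1-1111,11-111,111-11,1111-1
Essential: -0010-, -10001, -1011-, -11000, 0-0--1, 000-0-, 1-1111, 10-010, 101001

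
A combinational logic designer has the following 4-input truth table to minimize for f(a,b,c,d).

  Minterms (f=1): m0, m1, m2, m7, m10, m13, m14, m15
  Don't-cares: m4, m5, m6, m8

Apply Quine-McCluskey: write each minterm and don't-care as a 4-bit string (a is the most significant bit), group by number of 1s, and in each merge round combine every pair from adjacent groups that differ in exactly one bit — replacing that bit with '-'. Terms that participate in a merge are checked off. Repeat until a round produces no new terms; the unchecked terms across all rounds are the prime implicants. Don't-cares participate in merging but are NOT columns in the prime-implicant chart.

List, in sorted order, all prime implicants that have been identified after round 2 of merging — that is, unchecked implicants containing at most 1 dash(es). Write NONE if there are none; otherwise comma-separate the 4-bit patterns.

NONE

size-2^0 implicants → 0000(✓)  0001(✓)  0010(✓)  0100(✓)  0101(✓)  0110(✓)  0111(✓)  1000(✓)  1010(✓)  1101(✓)  1110(✓)  1111(✓)
size-2^1 implicants → -000(✓)  -010(✓)  -101(✓)  -110(✓)  -111(✓)  0-00(✓)  0-01(✓)  0-10(✓)  00-0(✓)  000-(✓)  01-0(✓)  01-1(✓)  010-(✓)  011-(✓)  1-10(✓)  10-0(✓)  11-1(✓)  111-(✓)
size-2^2 implicants → --10  -0-0  -1-1  -11-  0--0  0-0-  01--
Unchecked terms (primes): --10, -0-0, -1-1, -11-, 0--0, 0-0-, 01--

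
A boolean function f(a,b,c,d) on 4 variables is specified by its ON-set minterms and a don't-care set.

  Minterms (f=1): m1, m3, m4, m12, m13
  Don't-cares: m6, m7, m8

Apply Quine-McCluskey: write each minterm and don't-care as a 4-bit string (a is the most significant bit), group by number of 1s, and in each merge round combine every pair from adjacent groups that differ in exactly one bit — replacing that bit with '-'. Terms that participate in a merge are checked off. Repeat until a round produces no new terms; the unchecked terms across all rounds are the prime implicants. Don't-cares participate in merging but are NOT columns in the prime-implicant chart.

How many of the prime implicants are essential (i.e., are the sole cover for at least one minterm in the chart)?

2

Round 0: 0001✓ 0011✓ 0100✓ 0110✓ 0111✓ 1000✓ 1100✓ 1101✓
Round 1: -100 0-11 00-1 01-0 011- 1-00 110-
PIs = {-100, 0-11, 00-1, 01-0, 011-, 1-00, 110-}
Coverage chart:
  m1: 00-1 ←essential
  m3: 0-11,00-1
  m4: -100,01-0
  m12: -100,1-00,110-
  m13: 110- ←essential
Essential: 00-1, 110-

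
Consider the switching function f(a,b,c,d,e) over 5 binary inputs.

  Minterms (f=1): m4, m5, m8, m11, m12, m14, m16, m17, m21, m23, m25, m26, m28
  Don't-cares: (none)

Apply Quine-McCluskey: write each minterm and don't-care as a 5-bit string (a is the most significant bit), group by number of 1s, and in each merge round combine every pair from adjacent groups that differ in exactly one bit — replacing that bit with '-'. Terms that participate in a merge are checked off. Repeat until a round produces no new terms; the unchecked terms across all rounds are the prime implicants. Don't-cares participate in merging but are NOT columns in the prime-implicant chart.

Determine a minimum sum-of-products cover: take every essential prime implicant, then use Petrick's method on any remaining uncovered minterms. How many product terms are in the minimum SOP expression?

[col 0] 00100*, 00101*, 01000*, 01011, 01100*, 01110*, 10000*, 10001*, 10101*, 10111*, 11001*, 11010, 11100*
[col 1] -0101, -1100, 0-100, 0010-, 01-00, 011-0, 1-001, 10-01, 1000-, 101-1
Prime implicants: -0101, -1100, 0-100, 0010-, 01-00, 01011, 011-0, 1-001, 10-01, 1000-, 101-1, 11010
PI chart (minterm → PIs covering it):
  4 | 0-100,0010-
  5 | -0101,0010-
  8 | 01-00  (sole → essential)
  11 | 01011  (sole → essential)
  12 | -1100,0-100,01-00,011-0
  14 | 011-0  (sole → essential)
  16 | 1000-  (sole → essential)
  17 | 1-001,10-01,1000-
  21 | -0101,10-01,101-1
  23 | 101-1  (sole → essential)
  25 | 1-001  (sole → essential)
  26 | 11010  (sole → essential)
  28 | -1100  (sole → essential)
Essential prime implicants: -1100, 01-00, 01011, 011-0, 1-001, 1000-, 101-1, 11010
Petrick residual → 0010-
Minimum SOP uses 9 PIs: bcd'e' + a'b'cd' + a'bd'e' + a'bc'de + a'bce' + ac'd'e + ab'c'd' + ab'ce + abc'de'

9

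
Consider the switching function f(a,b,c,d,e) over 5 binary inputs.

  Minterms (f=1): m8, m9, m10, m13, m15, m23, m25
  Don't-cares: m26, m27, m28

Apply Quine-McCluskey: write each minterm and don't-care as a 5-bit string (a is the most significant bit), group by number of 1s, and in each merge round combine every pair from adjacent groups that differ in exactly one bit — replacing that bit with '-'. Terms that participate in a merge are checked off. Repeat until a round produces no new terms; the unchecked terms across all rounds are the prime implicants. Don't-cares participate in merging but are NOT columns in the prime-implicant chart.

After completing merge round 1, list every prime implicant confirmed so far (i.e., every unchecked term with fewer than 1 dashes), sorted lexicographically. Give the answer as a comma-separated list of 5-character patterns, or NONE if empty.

10111, 11100

[col 0] 01000*, 01001*, 01010*, 01101*, 01111*, 10111, 11001*, 11010*, 11011*, 11100
[col 1] -1001, -1010, 01-01, 010-0, 0100-, 011-1, 110-1, 1101-
Prime implicants: -1001, -1010, 01-01, 010-0, 0100-, 011-1, 10111, 110-1, 1101-, 11100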